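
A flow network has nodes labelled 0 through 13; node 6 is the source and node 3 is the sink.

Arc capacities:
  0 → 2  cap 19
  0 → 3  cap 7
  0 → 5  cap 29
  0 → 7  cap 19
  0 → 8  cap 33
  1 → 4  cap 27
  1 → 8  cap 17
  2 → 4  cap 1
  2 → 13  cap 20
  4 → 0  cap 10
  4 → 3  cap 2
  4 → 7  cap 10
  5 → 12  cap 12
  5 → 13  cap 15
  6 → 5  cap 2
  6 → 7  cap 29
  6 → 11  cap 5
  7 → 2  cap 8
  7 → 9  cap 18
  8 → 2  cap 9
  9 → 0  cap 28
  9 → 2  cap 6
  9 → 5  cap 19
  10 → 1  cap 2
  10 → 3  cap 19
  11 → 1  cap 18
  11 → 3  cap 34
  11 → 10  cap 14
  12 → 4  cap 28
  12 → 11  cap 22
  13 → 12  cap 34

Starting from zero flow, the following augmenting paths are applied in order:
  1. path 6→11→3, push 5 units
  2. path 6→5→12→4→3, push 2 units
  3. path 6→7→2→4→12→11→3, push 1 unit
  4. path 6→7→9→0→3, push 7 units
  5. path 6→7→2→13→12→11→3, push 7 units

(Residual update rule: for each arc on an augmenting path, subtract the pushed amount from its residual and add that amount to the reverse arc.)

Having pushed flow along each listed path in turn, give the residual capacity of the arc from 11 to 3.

after path 1 (6→11→3, push 5): res(11,3)=29
after path 2 (6→5→12→4→3, push 2): res(11,3)=29
after path 3 (6→7→2→4→12→11→3, push 1): res(11,3)=28
after path 4 (6→7→9→0→3, push 7): res(11,3)=28
after path 5 (6→7→2→13→12→11→3, push 7): res(11,3)=21

Residual capacity of (11,3): 21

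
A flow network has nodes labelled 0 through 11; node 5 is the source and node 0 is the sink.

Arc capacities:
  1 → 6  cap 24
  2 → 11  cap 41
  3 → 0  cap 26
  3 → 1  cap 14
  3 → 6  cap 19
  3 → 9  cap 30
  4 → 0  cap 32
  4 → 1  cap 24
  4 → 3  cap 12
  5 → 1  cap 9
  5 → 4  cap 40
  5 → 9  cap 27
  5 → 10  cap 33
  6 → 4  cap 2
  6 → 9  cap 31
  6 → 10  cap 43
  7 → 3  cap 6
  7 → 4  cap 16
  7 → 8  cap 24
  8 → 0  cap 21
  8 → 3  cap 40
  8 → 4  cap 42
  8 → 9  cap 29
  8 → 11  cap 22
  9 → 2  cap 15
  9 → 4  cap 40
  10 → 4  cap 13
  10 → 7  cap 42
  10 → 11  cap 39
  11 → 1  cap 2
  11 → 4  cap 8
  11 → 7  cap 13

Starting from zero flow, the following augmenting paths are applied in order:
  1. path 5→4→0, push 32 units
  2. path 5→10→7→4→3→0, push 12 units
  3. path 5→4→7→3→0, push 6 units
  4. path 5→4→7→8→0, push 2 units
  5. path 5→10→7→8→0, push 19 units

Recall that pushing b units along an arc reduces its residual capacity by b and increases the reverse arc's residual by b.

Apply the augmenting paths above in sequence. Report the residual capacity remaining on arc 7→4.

after path 1 (5→4→0, push 32): res(7,4)=16
after path 2 (5→10→7→4→3→0, push 12): res(7,4)=4
after path 3 (5→4→7→3→0, push 6): res(7,4)=10
after path 4 (5→4→7→8→0, push 2): res(7,4)=12
after path 5 (5→10→7→8→0, push 19): res(7,4)=12

Residual capacity of (7,4): 12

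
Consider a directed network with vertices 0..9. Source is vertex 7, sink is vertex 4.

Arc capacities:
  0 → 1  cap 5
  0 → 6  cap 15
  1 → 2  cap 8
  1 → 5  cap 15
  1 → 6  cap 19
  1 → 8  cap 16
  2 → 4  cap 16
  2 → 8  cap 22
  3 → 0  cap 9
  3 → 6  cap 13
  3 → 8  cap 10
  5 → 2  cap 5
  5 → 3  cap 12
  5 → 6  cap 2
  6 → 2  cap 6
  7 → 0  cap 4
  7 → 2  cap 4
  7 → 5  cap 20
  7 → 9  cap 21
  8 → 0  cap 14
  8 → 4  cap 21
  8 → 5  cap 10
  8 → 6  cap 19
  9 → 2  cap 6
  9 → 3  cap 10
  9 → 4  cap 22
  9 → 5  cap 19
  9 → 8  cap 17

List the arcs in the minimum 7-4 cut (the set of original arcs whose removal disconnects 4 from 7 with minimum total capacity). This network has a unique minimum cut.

Min-cut arcs: {(5,2), (5,3), (5,6), (7,0), (7,2), (7,9)} (total capacity 48)

augment #1: 7→2→4 push 4
augment #2: 7→9→4 push 21
augment #3: 7→5→2→4 push 5
augment #4: 7→0→1→2→4 push 4
augment #5: 7→5→3→8→4 push 10
augment #6: 7→5→6→2→4 push 2
augment #7: 7→5→3→6→2→4 push 1
augment #8: 7→5→3→0→1→8→4 push 1
max flow = 48; residual-reachable set from 7 gives S-side
cut edges (S→T): {(5,2), (5,3), (5,6), (7,0), (7,2), (7,9)} total cap 48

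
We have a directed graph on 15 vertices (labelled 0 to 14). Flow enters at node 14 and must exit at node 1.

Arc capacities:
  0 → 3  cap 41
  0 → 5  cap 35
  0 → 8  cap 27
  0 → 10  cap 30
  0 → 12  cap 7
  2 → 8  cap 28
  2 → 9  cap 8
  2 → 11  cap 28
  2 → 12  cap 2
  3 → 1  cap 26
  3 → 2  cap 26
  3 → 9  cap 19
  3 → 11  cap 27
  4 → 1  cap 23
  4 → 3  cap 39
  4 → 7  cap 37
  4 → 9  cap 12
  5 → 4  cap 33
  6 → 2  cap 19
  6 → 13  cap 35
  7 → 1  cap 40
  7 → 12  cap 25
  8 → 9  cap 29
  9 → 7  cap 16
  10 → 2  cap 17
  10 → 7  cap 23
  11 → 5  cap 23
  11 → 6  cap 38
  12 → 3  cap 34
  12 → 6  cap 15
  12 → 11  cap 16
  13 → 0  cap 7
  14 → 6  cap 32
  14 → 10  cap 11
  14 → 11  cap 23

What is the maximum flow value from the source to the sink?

augment #1: 14→10→7→1 bottleneck 11, total now 11
augment #2: 14→11→5→4→1 bottleneck 23, total now 34
augment #3: 14→6→2→9→7→1 bottleneck 8, total now 42
augment #4: 14→6→2→12→3→1 bottleneck 2, total now 44
augment #5: 14→6→13→0→3→1 bottleneck 7, total now 51
augment #6: 14→6→2→8→9→7→1 bottleneck 8, total now 59

Maximum flow value: 59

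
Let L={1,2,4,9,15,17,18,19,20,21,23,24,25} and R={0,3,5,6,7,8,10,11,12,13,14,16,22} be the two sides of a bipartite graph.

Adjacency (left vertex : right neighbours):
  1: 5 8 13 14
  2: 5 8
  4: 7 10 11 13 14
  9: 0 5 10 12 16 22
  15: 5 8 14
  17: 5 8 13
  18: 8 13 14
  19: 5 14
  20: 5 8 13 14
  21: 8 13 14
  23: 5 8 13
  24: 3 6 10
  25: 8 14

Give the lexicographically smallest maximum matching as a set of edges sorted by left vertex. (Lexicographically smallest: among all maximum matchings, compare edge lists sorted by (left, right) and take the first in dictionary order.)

|M| = 7 (so the lex-smallest maximum matching has 7 edges)
process left vertices in ascending order; for each, take the smallest-labelled available neighbour that still permits 7 edges overall, or leave it unmatched if none does
lex-smallest matching: {1-5, 2-8, 4-7, 9-0, 15-14, 17-13, 24-3}

Lex-smallest maximum matching: {(1,5), (2,8), (4,7), (9,0), (15,14), (17,13), (24,3)}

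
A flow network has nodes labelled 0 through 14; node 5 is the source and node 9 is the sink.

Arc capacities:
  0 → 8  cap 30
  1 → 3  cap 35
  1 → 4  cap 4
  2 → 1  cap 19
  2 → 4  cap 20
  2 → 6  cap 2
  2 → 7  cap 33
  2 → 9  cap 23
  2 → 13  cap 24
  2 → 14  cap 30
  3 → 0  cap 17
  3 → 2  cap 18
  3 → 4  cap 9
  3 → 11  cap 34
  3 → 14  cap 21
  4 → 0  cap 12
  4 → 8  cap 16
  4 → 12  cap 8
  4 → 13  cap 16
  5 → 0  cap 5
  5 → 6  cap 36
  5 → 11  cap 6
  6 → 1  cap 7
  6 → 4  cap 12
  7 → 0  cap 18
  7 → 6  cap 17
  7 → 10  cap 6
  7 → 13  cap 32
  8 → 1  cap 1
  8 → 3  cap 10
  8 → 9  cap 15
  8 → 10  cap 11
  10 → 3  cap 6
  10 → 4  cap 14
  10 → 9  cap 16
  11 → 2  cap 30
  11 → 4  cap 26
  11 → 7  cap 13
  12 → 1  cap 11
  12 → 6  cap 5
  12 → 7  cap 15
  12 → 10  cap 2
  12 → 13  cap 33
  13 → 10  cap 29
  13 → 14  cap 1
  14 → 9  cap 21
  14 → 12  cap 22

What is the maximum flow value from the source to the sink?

augment #1: 5→0→8→9 bottleneck 5, total now 5
augment #2: 5→11→2→9 bottleneck 6, total now 11
augment #3: 5→6→4→8→9 bottleneck 10, total now 21
augment #4: 5→6→1→3→2→9 bottleneck 7, total now 28
augment #5: 5→6→4→8→10→9 bottleneck 2, total now 30

Maximum flow value: 30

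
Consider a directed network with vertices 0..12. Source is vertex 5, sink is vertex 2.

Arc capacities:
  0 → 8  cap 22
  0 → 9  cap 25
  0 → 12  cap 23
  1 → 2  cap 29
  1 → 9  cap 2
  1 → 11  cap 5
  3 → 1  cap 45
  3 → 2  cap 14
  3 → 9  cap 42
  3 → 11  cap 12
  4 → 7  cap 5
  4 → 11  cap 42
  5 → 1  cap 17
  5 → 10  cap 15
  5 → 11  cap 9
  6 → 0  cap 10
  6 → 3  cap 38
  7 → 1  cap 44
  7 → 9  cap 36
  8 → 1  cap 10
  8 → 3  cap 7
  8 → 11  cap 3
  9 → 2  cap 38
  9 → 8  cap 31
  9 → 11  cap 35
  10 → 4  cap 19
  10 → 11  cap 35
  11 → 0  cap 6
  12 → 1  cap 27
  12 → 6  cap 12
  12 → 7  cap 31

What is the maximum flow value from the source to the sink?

augment #1: 5→1→2 bottleneck 17, total now 17
augment #2: 5→11→0→9→2 bottleneck 6, total now 23
augment #3: 5→10→4→7→1→2 bottleneck 5, total now 28

Maximum flow value: 28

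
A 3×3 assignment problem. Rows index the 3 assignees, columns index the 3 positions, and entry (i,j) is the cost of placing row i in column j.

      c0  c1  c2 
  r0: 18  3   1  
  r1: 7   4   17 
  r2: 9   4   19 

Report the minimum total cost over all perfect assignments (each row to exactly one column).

Minimum assignment cost: 12

optimal assignment: row0→col2 (cost 1), row1→col0 (cost 7), row2→col1 (cost 4)
total = 1 + 7 + 4 = 12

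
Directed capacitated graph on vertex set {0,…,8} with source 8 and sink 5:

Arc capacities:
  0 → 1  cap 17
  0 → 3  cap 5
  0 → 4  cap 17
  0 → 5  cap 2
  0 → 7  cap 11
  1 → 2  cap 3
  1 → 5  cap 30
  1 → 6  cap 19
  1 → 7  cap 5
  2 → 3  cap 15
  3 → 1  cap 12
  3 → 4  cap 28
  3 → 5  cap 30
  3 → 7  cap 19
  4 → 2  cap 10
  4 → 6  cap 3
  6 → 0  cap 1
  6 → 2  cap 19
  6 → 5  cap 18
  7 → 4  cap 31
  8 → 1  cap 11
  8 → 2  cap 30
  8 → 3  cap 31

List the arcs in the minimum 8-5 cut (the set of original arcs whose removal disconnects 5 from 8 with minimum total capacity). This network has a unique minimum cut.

Min-cut arcs: {(3,1), (3,5), (4,6), (8,1)} (total capacity 56)

augment #1: 8→1→5 push 11
augment #2: 8→3→5 push 30
augment #3: 8→3→1→5 push 1
augment #4: 8→2→3→1→5 push 11
augment #5: 8→2→3→4→6→5 push 3
max flow = 56; residual-reachable set from 8 gives S-side
cut edges (S→T): {(3,1), (3,5), (4,6), (8,1)} total cap 56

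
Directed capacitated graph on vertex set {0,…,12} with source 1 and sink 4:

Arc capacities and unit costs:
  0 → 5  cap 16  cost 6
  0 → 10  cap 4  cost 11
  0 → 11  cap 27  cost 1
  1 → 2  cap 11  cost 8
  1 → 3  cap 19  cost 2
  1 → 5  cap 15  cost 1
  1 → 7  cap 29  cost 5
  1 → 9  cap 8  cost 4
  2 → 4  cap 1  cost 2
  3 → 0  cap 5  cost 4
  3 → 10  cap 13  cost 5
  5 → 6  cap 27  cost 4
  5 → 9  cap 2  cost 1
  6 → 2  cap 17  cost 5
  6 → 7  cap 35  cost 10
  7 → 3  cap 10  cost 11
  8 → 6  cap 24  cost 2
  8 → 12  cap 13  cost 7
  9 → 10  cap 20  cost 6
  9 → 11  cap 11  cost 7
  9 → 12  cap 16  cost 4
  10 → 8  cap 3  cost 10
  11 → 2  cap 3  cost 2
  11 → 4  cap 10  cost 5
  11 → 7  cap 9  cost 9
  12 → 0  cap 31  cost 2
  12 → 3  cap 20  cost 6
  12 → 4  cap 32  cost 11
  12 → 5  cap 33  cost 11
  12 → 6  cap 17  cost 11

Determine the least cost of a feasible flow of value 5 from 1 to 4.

shortest-cost path #1: 1→2→4 push 1 @ unit cost 10 (adds 10)
shortest-cost path #2: 1→3→0→11→4 push 4 @ unit cost 12 (adds 48)
total cost = 58

Minimum cost for 5 units: 58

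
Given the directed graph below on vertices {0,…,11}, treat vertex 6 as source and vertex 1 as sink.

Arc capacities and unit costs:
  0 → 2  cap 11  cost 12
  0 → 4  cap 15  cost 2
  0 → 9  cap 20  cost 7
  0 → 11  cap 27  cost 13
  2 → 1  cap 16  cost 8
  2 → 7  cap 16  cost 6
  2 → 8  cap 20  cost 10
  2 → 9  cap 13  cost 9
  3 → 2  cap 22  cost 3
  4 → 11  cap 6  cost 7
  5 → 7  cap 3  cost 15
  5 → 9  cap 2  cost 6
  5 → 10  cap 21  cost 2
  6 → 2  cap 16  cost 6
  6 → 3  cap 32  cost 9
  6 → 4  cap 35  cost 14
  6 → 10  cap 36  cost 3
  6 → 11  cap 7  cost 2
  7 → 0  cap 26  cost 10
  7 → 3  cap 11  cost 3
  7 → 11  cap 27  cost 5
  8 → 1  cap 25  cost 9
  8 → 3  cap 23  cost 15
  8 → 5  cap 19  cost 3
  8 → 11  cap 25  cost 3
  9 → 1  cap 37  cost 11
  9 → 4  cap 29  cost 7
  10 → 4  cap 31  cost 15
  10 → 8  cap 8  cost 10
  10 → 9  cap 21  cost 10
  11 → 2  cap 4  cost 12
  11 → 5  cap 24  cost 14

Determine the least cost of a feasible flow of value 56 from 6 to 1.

shortest-cost path #1: 6→2→1 push 16 @ unit cost 14 (adds 224)
shortest-cost path #2: 6→10→8→1 push 8 @ unit cost 22 (adds 176)
shortest-cost path #3: 6→10→9→1 push 21 @ unit cost 24 (adds 504)
shortest-cost path #4: 6→3→2→8→1 push 11 @ unit cost 31 (adds 341)
total cost = 1245

Minimum cost for 56 units: 1245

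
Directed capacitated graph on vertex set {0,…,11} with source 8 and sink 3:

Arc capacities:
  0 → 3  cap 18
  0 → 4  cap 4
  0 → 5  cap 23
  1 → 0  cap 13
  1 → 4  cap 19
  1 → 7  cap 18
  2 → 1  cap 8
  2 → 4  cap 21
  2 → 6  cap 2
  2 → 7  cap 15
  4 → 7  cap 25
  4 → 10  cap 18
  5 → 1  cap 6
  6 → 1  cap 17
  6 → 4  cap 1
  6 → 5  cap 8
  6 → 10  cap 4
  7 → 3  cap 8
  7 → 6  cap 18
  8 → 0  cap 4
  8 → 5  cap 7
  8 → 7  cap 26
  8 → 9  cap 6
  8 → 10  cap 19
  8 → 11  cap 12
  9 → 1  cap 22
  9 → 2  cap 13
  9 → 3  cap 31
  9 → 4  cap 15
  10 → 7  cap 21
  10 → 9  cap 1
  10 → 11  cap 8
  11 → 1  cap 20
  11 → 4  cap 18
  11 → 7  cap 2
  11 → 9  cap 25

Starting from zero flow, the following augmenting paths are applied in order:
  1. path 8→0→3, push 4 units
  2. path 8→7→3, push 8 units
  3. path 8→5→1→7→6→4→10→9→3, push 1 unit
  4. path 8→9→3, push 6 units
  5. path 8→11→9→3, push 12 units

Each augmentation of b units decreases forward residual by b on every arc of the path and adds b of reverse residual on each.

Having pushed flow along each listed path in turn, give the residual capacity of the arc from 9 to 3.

Residual capacity of (9,3): 12

after path 1 (8→0→3, push 4): res(9,3)=31
after path 2 (8→7→3, push 8): res(9,3)=31
after path 3 (8→5→1→7→6→4→10→9→3, push 1): res(9,3)=30
after path 4 (8→9→3, push 6): res(9,3)=24
after path 5 (8→11→9→3, push 12): res(9,3)=12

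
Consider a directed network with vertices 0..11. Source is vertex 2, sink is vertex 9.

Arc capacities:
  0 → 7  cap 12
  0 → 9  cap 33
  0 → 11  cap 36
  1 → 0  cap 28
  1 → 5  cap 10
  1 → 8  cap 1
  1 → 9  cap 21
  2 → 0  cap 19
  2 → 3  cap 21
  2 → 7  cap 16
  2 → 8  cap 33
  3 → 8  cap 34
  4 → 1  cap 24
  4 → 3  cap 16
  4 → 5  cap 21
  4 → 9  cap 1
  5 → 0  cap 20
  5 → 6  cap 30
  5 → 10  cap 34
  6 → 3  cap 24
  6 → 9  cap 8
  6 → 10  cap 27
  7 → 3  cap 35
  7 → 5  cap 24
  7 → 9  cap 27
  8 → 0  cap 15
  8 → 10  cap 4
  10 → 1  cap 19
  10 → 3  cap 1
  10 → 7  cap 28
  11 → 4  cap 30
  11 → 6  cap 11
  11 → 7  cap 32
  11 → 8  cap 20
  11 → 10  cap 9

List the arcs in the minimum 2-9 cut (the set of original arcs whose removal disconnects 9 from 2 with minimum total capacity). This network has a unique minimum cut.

Min-cut arcs: {(2,0), (2,7), (8,0), (8,10)} (total capacity 54)

augment #1: 2→0→9 push 19
augment #2: 2→7→9 push 16
augment #3: 2→8→0→9 push 14
augment #4: 2→8→0→7→9 push 1
augment #5: 2→8→10→1→9 push 4
max flow = 54; residual-reachable set from 2 gives S-side
cut edges (S→T): {(2,0), (2,7), (8,0), (8,10)} total cap 54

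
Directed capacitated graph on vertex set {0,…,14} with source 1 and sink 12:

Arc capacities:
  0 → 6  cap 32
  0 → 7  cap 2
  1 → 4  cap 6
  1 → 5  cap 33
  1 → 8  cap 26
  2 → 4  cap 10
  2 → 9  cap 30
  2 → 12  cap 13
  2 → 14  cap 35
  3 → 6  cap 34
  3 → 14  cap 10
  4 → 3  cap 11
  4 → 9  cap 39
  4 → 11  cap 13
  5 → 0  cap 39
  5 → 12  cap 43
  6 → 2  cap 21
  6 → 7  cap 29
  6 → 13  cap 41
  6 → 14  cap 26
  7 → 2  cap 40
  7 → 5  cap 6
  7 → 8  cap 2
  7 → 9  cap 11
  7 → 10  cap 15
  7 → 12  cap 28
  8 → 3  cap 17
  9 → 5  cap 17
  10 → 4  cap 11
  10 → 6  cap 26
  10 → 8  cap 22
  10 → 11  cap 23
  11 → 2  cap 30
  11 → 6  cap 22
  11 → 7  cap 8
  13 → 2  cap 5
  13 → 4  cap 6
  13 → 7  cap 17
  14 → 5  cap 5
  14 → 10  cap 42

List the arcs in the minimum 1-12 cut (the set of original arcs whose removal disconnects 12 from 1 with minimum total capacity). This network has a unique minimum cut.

Min-cut arcs: {(1,4), (1,5), (8,3)} (total capacity 56)

augment #1: 1→5→12 push 33
augment #2: 1→4→9→5→12 push 6
augment #3: 1→8→3→6→2→12 push 13
augment #4: 1→8→3→6→7→12 push 4
max flow = 56; residual-reachable set from 1 gives S-side
cut edges (S→T): {(1,4), (1,5), (8,3)} total cap 56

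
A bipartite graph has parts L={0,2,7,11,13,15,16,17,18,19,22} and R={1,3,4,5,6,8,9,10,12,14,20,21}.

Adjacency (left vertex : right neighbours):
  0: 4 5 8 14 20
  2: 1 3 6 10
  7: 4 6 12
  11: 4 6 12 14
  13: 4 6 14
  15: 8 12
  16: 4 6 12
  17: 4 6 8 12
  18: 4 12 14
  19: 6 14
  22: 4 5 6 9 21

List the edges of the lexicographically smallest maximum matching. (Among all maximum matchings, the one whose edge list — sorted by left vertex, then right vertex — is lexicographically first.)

|M| = 8 (so the lex-smallest maximum matching has 8 edges)
process left vertices in ascending order; for each, take the smallest-labelled available neighbour that still permits 8 edges overall, or leave it unmatched if none does
lex-smallest matching: {0-5, 2-1, 7-4, 11-6, 13-14, 15-8, 16-12, 22-9}

Lex-smallest maximum matching: {(0,5), (2,1), (7,4), (11,6), (13,14), (15,8), (16,12), (22,9)}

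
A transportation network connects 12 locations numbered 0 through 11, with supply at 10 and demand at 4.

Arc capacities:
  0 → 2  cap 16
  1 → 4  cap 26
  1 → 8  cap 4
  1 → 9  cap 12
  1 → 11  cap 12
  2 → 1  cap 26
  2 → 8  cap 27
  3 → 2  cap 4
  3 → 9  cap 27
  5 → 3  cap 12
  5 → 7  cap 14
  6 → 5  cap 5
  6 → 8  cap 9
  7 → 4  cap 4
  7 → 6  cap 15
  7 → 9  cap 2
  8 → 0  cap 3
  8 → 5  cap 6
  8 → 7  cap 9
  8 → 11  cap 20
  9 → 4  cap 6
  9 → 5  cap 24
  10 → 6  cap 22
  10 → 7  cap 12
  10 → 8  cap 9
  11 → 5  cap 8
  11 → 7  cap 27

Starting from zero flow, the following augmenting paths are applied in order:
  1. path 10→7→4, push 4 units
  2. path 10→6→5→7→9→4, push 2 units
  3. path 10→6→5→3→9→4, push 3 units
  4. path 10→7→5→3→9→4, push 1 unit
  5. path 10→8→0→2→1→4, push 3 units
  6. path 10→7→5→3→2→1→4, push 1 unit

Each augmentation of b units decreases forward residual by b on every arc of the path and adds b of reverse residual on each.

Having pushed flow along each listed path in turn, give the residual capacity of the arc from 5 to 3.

after path 1 (10→7→4, push 4): res(5,3)=12
after path 2 (10→6→5→7→9→4, push 2): res(5,3)=12
after path 3 (10→6→5→3→9→4, push 3): res(5,3)=9
after path 4 (10→7→5→3→9→4, push 1): res(5,3)=8
after path 5 (10→8→0→2→1→4, push 3): res(5,3)=8
after path 6 (10→7→5→3→2→1→4, push 1): res(5,3)=7

Residual capacity of (5,3): 7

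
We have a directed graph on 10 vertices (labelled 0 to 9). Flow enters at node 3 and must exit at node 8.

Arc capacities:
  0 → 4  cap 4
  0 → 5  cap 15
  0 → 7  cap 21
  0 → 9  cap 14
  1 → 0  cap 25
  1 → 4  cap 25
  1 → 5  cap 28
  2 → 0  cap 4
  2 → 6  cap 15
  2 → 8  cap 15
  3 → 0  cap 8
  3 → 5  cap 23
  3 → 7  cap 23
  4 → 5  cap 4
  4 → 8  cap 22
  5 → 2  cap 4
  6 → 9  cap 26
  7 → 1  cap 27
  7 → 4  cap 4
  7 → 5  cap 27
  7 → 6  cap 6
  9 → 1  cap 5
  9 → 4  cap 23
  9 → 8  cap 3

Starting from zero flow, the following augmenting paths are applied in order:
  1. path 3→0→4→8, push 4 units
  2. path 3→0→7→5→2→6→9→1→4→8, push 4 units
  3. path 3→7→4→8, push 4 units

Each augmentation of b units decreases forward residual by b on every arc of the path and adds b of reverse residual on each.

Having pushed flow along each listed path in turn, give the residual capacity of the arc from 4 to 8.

Residual capacity of (4,8): 10

after path 1 (3→0→4→8, push 4): res(4,8)=18
after path 2 (3→0→7→5→2→6→9→1→4→8, push 4): res(4,8)=14
after path 3 (3→7→4→8, push 4): res(4,8)=10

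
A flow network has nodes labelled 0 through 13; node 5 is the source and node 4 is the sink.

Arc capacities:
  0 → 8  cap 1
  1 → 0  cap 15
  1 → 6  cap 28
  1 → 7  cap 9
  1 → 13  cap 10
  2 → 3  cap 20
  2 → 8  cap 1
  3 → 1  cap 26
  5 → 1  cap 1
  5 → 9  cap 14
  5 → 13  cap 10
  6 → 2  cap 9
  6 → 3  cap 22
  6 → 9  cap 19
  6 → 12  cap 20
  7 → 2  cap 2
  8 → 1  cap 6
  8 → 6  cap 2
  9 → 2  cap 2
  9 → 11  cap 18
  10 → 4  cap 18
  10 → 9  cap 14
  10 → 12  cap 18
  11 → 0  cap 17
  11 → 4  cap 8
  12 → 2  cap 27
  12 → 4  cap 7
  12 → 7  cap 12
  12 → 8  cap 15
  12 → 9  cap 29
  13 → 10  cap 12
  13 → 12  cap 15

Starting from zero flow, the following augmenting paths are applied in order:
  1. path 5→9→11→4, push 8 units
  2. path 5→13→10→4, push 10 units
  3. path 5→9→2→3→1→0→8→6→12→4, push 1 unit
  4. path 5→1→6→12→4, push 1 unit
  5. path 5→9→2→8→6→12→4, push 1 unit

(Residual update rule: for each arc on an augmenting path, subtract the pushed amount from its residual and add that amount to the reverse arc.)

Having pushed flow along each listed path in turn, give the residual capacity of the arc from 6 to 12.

after path 1 (5→9→11→4, push 8): res(6,12)=20
after path 2 (5→13→10→4, push 10): res(6,12)=20
after path 3 (5→9→2→3→1→0→8→6→12→4, push 1): res(6,12)=19
after path 4 (5→1→6→12→4, push 1): res(6,12)=18
after path 5 (5→9→2→8→6→12→4, push 1): res(6,12)=17

Residual capacity of (6,12): 17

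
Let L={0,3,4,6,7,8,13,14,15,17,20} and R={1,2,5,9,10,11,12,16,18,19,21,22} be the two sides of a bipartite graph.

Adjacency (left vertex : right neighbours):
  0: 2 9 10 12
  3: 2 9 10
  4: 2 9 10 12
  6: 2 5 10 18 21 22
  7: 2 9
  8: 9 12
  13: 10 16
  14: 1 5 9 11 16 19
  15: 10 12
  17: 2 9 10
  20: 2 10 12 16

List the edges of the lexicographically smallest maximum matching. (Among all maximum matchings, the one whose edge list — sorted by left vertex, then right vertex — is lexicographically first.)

Lex-smallest maximum matching: {(0,2), (3,9), (4,10), (6,5), (8,12), (13,16), (14,1)}

|M| = 7 (so the lex-smallest maximum matching has 7 edges)
process left vertices in ascending order; for each, take the smallest-labelled available neighbour that still permits 7 edges overall, or leave it unmatched if none does
lex-smallest matching: {0-2, 3-9, 4-10, 6-5, 8-12, 13-16, 14-1}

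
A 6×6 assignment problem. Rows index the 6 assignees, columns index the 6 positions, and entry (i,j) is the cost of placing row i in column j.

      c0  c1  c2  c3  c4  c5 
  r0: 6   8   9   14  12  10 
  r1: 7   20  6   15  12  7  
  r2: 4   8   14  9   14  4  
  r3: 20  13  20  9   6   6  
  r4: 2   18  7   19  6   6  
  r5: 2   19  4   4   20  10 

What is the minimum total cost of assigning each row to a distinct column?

optimal assignment: row0→col1 (cost 8), row1→col2 (cost 6), row2→col5 (cost 4), row3→col4 (cost 6), row4→col0 (cost 2), row5→col3 (cost 4)
total = 8 + 6 + 4 + 6 + 2 + 4 = 30

Minimum assignment cost: 30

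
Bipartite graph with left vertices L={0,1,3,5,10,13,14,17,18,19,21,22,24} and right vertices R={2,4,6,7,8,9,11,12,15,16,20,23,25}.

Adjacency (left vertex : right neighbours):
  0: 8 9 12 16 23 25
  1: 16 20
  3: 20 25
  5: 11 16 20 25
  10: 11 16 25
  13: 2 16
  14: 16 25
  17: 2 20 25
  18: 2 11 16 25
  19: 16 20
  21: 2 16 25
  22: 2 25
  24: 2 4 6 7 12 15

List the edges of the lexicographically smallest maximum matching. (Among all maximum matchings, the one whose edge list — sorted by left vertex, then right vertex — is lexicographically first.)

|M| = 7 (so the lex-smallest maximum matching has 7 edges)
process left vertices in ascending order; for each, take the smallest-labelled available neighbour that still permits 7 edges overall, or leave it unmatched if none does
lex-smallest matching: {0-8, 1-16, 3-20, 5-11, 10-25, 13-2, 24-4}

Lex-smallest maximum matching: {(0,8), (1,16), (3,20), (5,11), (10,25), (13,2), (24,4)}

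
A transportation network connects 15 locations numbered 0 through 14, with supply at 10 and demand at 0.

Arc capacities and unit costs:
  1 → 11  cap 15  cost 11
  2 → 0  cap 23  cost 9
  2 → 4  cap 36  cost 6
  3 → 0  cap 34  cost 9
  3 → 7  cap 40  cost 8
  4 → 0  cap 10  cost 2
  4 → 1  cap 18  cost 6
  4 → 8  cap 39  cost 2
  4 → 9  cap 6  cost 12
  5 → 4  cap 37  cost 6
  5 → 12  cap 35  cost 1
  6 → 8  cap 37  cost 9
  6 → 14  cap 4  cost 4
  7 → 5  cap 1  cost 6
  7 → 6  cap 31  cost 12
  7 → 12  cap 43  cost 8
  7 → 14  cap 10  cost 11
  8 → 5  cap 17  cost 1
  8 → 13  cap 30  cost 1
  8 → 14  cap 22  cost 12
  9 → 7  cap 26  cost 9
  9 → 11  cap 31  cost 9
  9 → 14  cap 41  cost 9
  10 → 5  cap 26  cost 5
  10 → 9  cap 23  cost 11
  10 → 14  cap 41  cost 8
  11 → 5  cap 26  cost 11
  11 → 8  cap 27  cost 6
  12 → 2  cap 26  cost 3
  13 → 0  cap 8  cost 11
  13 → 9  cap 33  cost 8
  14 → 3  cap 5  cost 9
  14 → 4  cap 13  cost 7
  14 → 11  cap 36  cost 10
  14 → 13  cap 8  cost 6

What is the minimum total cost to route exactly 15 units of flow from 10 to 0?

Minimum cost for 15 units: 220

shortest-cost path #1: 10→5→4→0 push 10 @ unit cost 13 (adds 130)
shortest-cost path #2: 10→5→12→2→0 push 5 @ unit cost 18 (adds 90)
total cost = 220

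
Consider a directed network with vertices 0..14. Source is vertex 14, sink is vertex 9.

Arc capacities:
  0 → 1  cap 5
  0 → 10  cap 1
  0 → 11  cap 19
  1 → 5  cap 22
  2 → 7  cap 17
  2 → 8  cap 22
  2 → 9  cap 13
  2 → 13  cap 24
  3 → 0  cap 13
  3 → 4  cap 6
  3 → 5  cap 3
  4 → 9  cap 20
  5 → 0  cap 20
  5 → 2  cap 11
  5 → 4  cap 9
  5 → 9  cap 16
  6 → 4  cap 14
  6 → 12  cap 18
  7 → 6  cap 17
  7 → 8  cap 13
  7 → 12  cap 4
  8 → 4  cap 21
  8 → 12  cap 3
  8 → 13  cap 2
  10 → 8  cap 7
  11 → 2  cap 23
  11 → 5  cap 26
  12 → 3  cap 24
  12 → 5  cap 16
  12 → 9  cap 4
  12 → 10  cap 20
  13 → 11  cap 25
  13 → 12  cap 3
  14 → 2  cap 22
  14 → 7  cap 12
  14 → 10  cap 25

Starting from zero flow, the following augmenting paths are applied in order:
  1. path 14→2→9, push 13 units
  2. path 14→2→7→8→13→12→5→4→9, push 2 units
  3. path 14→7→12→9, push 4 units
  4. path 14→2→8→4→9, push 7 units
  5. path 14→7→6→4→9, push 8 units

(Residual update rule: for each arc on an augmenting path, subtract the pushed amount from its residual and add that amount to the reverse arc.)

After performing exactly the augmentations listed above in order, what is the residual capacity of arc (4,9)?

Residual capacity of (4,9): 3

after path 1 (14→2→9, push 13): res(4,9)=20
after path 2 (14→2→7→8→13→12→5→4→9, push 2): res(4,9)=18
after path 3 (14→7→12→9, push 4): res(4,9)=18
after path 4 (14→2→8→4→9, push 7): res(4,9)=11
after path 5 (14→7→6→4→9, push 8): res(4,9)=3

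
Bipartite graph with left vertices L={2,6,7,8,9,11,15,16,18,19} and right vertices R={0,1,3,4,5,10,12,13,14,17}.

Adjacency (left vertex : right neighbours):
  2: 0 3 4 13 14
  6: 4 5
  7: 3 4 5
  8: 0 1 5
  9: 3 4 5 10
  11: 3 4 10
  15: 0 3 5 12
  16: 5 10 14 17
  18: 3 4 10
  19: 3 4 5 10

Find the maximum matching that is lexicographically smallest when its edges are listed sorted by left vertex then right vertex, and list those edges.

Lex-smallest maximum matching: {(2,0), (6,4), (7,3), (8,1), (9,5), (11,10), (15,12), (16,14)}

|M| = 8 (so the lex-smallest maximum matching has 8 edges)
process left vertices in ascending order; for each, take the smallest-labelled available neighbour that still permits 8 edges overall, or leave it unmatched if none does
lex-smallest matching: {2-0, 6-4, 7-3, 8-1, 9-5, 11-10, 15-12, 16-14}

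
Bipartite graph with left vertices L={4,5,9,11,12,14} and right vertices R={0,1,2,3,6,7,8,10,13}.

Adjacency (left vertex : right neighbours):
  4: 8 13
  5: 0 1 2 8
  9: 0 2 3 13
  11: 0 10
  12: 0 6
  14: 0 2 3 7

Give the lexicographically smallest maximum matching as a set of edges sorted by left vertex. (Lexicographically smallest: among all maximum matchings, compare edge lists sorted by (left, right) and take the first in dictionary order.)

Lex-smallest maximum matching: {(4,8), (5,0), (9,2), (11,10), (12,6), (14,3)}

|M| = 6 (so the lex-smallest maximum matching has 6 edges)
process left vertices in ascending order; for each, take the smallest-labelled available neighbour that still permits 6 edges overall, or leave it unmatched if none does
lex-smallest matching: {4-8, 5-0, 9-2, 11-10, 12-6, 14-3}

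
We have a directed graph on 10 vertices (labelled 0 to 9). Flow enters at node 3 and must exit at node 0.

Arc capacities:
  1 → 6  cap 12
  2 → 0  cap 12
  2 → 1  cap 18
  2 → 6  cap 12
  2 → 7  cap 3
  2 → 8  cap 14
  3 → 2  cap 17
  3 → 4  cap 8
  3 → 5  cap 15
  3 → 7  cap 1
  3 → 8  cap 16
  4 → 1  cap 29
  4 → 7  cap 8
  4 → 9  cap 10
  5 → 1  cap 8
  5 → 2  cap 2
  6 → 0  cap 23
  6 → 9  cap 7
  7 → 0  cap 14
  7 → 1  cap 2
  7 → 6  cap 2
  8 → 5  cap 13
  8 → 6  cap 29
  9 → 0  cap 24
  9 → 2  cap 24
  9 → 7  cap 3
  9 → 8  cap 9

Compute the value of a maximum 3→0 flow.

augment #1: 3→2→0 bottleneck 12, total now 12
augment #2: 3→7→0 bottleneck 1, total now 13
augment #3: 3→2→6→0 bottleneck 5, total now 18
augment #4: 3→4→7→0 bottleneck 8, total now 26
augment #5: 3→8→6→0 bottleneck 16, total now 42
augment #6: 3→5→1→6→0 bottleneck 2, total now 44
augment #7: 3→5→2→7→0 bottleneck 2, total now 46
augment #8: 3→5→1→6→9→0 bottleneck 6, total now 52

Maximum flow value: 52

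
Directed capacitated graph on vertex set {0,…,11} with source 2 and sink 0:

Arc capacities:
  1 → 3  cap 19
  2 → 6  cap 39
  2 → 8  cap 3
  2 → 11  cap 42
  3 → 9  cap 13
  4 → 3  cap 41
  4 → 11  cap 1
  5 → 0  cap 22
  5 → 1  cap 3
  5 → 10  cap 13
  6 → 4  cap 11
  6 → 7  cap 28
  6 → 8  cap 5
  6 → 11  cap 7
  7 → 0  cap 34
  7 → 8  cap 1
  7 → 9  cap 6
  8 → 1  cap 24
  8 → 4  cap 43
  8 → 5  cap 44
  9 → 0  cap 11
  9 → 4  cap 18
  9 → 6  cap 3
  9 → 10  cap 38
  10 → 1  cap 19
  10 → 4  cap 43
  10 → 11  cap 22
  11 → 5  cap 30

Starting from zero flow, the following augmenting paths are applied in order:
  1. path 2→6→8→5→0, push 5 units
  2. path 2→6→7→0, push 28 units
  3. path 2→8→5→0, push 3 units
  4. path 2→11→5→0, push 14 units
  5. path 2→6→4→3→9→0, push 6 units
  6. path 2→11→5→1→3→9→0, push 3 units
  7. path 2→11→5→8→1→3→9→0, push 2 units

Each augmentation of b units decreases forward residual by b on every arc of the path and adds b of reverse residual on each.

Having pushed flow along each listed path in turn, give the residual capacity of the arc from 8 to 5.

after path 1 (2→6→8→5→0, push 5): res(8,5)=39
after path 2 (2→6→7→0, push 28): res(8,5)=39
after path 3 (2→8→5→0, push 3): res(8,5)=36
after path 4 (2→11→5→0, push 14): res(8,5)=36
after path 5 (2→6→4→3→9→0, push 6): res(8,5)=36
after path 6 (2→11→5→1→3→9→0, push 3): res(8,5)=36
after path 7 (2→11→5→8→1→3→9→0, push 2): res(8,5)=38

Residual capacity of (8,5): 38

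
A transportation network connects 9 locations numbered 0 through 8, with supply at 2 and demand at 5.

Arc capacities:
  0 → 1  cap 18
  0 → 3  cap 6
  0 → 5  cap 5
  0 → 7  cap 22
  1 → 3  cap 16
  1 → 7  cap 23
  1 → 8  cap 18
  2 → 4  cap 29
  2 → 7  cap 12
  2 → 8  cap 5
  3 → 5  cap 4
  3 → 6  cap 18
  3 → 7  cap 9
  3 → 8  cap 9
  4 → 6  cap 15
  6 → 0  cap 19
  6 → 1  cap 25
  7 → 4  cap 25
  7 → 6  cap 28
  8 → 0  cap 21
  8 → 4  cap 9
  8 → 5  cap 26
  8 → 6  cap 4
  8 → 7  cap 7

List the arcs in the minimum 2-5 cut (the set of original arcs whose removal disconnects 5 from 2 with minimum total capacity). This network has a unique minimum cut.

augment #1: 2→8→5 push 5
augment #2: 2→4→6→0→5 push 5
augment #3: 2→4→6→0→3→5 push 4
augment #4: 2→4→6→1→8→5 push 6
augment #5: 2→7→6→1→8→5 push 12
max flow = 32; residual-reachable set from 2 gives S-side
cut edges (S→T): {(2,7), (2,8), (4,6)} total cap 32

Min-cut arcs: {(2,7), (2,8), (4,6)} (total capacity 32)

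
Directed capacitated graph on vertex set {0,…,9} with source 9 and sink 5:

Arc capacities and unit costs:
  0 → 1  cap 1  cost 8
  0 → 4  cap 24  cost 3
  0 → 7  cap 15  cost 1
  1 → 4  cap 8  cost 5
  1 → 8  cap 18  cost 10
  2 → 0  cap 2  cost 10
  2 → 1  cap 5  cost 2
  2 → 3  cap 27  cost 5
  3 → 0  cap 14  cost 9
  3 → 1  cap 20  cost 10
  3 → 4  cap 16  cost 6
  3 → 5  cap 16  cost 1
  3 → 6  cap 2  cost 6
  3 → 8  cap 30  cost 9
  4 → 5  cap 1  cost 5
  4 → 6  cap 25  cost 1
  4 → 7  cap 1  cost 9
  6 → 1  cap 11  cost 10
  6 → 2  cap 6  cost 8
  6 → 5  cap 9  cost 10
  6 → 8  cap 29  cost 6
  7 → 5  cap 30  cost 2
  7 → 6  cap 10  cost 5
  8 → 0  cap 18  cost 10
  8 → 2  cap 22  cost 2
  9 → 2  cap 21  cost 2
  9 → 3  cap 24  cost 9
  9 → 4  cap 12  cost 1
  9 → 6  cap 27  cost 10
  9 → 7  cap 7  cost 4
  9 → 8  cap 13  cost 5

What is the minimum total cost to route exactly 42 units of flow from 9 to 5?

shortest-cost path #1: 9→4→5 push 1 @ unit cost 6 (adds 6)
shortest-cost path #2: 9→7→5 push 7 @ unit cost 6 (adds 42)
shortest-cost path #3: 9→2→3→5 push 16 @ unit cost 8 (adds 128)
shortest-cost path #4: 9→4→6→5 push 9 @ unit cost 12 (adds 108)
shortest-cost path #5: 9→4→7→5 push 1 @ unit cost 12 (adds 12)
shortest-cost path #6: 9→2→0→7→5 push 2 @ unit cost 15 (adds 30)
shortest-cost path #7: 9→8→0→7→5 push 6 @ unit cost 18 (adds 108)
total cost = 434

Minimum cost for 42 units: 434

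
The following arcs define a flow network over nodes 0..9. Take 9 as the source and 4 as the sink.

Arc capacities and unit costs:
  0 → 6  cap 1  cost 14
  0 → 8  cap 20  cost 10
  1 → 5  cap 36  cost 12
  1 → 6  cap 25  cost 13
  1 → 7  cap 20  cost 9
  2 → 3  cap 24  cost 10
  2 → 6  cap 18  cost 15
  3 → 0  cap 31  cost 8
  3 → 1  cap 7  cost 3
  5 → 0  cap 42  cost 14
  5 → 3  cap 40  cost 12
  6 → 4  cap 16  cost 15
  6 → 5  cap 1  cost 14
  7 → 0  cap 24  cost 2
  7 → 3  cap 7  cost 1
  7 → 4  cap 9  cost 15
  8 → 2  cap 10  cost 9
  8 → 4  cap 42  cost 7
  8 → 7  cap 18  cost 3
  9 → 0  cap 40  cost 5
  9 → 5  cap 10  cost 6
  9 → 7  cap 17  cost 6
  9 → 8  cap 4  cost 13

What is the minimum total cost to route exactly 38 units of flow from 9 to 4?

shortest-cost path #1: 9→8→4 push 4 @ unit cost 20 (adds 80)
shortest-cost path #2: 9→7→4 push 9 @ unit cost 21 (adds 189)
shortest-cost path #3: 9→0→8→4 push 20 @ unit cost 22 (adds 440)
shortest-cost path #4: 9→0→6→4 push 1 @ unit cost 34 (adds 34)
shortest-cost path #5: 9→7→3→1→6→4 push 4 @ unit cost 38 (adds 152)
total cost = 895

Minimum cost for 38 units: 895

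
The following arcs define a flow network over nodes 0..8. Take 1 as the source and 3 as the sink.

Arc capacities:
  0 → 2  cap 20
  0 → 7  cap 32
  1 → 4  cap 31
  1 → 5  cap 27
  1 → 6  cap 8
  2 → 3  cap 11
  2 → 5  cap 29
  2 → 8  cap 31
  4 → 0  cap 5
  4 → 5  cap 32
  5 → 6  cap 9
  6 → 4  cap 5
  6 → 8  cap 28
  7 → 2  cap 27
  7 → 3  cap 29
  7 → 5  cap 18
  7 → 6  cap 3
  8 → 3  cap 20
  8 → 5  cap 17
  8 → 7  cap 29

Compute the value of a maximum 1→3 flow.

Maximum flow value: 22

augment #1: 1→6→8→3 bottleneck 8, total now 8
augment #2: 1→4→0→2→3 bottleneck 5, total now 13
augment #3: 1→5→6→8→3 bottleneck 9, total now 22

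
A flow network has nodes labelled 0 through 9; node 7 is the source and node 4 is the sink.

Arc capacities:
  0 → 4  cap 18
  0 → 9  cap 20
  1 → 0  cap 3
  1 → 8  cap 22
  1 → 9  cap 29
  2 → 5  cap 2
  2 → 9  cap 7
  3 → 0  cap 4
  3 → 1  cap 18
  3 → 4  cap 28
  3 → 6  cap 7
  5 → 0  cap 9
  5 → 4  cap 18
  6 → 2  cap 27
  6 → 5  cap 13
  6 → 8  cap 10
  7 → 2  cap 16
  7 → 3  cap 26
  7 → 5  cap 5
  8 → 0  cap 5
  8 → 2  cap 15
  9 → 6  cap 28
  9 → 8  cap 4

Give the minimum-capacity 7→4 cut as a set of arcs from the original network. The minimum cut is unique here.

augment #1: 7→3→4 push 26
augment #2: 7→5→4 push 5
augment #3: 7→2→5→4 push 2
augment #4: 7→2→9→6→5→4 push 7
max flow = 40; residual-reachable set from 7 gives S-side
cut edges (S→T): {(2,5), (2,9), (7,3), (7,5)} total cap 40

Min-cut arcs: {(2,5), (2,9), (7,3), (7,5)} (total capacity 40)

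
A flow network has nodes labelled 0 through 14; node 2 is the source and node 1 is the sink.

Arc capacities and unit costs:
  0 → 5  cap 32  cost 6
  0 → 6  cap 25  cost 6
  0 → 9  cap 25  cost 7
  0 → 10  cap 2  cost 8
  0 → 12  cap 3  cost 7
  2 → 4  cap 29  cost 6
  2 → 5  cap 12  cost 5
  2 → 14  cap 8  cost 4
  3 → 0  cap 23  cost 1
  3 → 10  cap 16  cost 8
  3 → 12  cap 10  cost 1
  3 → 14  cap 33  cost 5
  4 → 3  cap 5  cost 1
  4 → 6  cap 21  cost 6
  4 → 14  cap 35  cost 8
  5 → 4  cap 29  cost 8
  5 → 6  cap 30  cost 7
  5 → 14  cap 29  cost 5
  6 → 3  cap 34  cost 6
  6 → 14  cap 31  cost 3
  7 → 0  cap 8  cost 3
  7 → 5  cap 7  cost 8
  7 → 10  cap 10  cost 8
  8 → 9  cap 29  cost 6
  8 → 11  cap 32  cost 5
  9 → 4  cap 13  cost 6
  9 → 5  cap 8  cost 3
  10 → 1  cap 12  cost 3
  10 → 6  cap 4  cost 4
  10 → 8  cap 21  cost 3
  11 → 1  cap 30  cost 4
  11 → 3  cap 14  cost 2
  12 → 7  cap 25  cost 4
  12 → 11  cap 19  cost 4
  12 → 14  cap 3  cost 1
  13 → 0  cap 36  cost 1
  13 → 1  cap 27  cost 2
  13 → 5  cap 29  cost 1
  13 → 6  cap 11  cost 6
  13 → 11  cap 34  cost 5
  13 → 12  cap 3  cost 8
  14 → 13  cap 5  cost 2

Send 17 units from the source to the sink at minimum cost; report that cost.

Minimum cost for 17 units: 313

shortest-cost path #1: 2→14→13→1 push 5 @ unit cost 8 (adds 40)
shortest-cost path #2: 2→4→3→12→11→1 push 5 @ unit cost 16 (adds 80)
shortest-cost path #3: 2→4→6→3→12→11→1 push 5 @ unit cost 27 (adds 135)
shortest-cost path #4: 2→4→6→3→10→1 push 2 @ unit cost 29 (adds 58)
total cost = 313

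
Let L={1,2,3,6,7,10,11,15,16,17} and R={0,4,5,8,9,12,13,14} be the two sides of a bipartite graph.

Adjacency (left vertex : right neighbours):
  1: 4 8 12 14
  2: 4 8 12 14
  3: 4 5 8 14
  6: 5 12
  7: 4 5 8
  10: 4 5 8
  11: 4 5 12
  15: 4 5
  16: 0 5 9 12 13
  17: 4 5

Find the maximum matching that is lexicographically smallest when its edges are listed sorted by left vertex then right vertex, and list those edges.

|M| = 6 (so the lex-smallest maximum matching has 6 edges)
process left vertices in ascending order; for each, take the smallest-labelled available neighbour that still permits 6 edges overall, or leave it unmatched if none does
lex-smallest matching: {1-4, 2-8, 3-14, 6-5, 11-12, 16-0}

Lex-smallest maximum matching: {(1,4), (2,8), (3,14), (6,5), (11,12), (16,0)}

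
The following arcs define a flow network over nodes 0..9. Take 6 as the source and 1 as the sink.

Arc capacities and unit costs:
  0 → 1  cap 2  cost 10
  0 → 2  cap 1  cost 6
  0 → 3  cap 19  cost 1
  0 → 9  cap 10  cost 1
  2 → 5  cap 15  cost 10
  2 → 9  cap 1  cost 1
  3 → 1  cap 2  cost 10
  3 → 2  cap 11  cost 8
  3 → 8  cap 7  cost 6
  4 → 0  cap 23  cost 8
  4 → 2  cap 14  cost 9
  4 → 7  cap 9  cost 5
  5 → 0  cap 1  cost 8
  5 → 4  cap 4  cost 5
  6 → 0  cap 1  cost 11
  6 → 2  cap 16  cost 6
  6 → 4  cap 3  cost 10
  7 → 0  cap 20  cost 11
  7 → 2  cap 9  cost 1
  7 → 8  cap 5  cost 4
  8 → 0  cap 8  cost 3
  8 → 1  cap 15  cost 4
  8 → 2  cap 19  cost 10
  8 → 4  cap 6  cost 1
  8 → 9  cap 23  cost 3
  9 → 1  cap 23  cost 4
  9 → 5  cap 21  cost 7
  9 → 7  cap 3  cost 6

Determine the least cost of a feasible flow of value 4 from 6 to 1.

shortest-cost path #1: 6→2→9→1 push 1 @ unit cost 11 (adds 11)
shortest-cost path #2: 6→0→9→1 push 1 @ unit cost 16 (adds 16)
shortest-cost path #3: 6→4→7→8→1 push 2 @ unit cost 23 (adds 46)
total cost = 73

Minimum cost for 4 units: 73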